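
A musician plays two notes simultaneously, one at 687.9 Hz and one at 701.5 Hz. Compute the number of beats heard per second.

The beat frequency equals the magnitude of the frequency difference.
|687.9 − 701.5| = 13.6 Hz.

13.6 Hz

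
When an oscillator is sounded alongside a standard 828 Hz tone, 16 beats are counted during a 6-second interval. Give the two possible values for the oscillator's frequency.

Beat frequency = 16/6 = 2.6667 Hz.
|f − 828| = 2.6667, so f = 828 ± 2.6667.

825.3333 Hz or 830.6667 Hz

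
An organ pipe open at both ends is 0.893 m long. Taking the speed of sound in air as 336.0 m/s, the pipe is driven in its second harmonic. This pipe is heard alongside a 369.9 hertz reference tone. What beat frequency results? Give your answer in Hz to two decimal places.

Open pipe: f_n = n·v/(2L) = 2·336.0/(2·0.893) = 376.2598 Hz.
f_beat = |376.2598 − 369.9| = 6.36 Hz.

6.36 Hz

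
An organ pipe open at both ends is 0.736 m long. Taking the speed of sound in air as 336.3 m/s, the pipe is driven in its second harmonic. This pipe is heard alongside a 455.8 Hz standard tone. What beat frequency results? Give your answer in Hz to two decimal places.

1.13 Hz

Open pipe: f_n = n·v/(2L) = 2·336.3/(2·0.736) = 456.9293 Hz.
f_beat = |456.9293 − 455.8| = 1.13 Hz.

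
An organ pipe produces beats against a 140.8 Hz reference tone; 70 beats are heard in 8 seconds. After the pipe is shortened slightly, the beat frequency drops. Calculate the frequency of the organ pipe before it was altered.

132.05 Hz

Beat frequency = 70/8 = 8.75 Hz.
|f − 140.8| = 8.75, so the organ pipe was at either 132.05 Hz or 149.55 Hz.
A shorter pipe has a higher fundamental; the adjustment raises the organ pipe's frequency.
The beat rate fell, so the adjustment moved the organ pipe toward 140.8 Hz — it must have started below the reference.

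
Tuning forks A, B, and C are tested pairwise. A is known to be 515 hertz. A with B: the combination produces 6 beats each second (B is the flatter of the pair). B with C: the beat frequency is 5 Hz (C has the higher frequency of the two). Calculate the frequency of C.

514 Hz

B is below A, so f_B = 515 − 6 = 509 Hz.
C is above B, so f_C = 509 + 5 = 514 Hz.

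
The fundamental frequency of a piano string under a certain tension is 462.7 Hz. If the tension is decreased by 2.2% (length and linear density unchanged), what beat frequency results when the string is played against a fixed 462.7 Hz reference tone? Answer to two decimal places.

5.12 Hz

For a string, f ∝ √T, so the new frequency is 462.7·√0.978 = 457.5820 Hz.
f_beat = |457.5820 − 462.7| = 5.12 Hz.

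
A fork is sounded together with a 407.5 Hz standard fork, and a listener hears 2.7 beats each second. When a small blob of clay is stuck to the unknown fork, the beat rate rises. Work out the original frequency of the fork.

|f − 407.5| = 2.7, so the fork was at either 404.8 Hz or 410.2 Hz.
Adding mass to a fork lowers its frequency; the adjustment lowers the fork's frequency.
The beat rate rose, so the adjustment moved the fork further from 407.5 Hz — it was already below the reference.

404.8 Hz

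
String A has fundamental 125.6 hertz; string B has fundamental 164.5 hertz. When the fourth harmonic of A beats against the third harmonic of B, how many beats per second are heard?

Fourth harmonic of the first: 4·125.6 = 502.4 Hz.
Third harmonic of the second: 3·164.5 = 493.5 Hz.
f_beat = |502.4 − 493.5| = 8.9 Hz.

8.9 Hz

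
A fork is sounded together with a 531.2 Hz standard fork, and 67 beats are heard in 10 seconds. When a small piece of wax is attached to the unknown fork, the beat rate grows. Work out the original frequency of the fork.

524.5 Hz

Beat frequency = 67/10 = 6.7 Hz.
|f − 531.2| = 6.7, so the fork was at either 524.5 Hz or 537.9 Hz.
Loading a fork with wax lowers its frequency; the adjustment lowers the fork's frequency.
The beat rate rose, so the adjustment moved the fork further from 531.2 Hz — it was already below the reference.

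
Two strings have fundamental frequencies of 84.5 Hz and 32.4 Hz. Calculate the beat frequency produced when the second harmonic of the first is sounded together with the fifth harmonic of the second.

7.0 Hz

Second harmonic of the first: 2·84.5 = 169.0 Hz.
Fifth harmonic of the second: 5·32.4 = 162.0 Hz.
f_beat = |169.0 − 162.0| = 7.0 Hz.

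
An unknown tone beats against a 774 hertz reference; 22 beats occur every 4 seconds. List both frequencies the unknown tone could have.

Beat frequency = 22/4 = 5.5 Hz.
|f − 774| = 5.5, so f = 774 ± 5.5.

768.5 Hz or 779.5 Hz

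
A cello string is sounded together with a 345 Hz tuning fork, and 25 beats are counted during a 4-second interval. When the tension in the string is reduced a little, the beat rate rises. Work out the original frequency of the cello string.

338.75 Hz

Beat frequency = 25/4 = 6.25 Hz.
|f − 345| = 6.25, so the cello string was at either 338.75 Hz or 351.25 Hz.
Lower tension means lower frequency; the adjustment lowers the cello string's frequency.
The beat rate rose, so the adjustment moved the cello string further from 345 Hz — it was already below the reference.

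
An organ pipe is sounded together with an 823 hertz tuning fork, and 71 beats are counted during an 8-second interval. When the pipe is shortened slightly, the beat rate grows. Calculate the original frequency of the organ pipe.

Beat frequency = 71/8 = 8.875 Hz.
|f − 823| = 8.875, so the organ pipe was at either 814.125 Hz or 831.875 Hz.
A shorter pipe has a higher fundamental; the adjustment raises the organ pipe's frequency.
The beat rate rose, so the adjustment moved the organ pipe further from 823 Hz — it was already above the reference.

831.875 Hz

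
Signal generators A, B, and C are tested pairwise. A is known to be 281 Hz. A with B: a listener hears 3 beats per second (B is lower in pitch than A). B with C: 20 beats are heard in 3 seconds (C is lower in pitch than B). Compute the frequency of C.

B is below A, so f_B = 281 − 3 = 278 Hz.
B–C: Beat frequency = 20/3 = 6.6667 Hz.
C is below B, so f_C = 278 − 6.6667 = 271.3333 Hz.

271.3333 Hz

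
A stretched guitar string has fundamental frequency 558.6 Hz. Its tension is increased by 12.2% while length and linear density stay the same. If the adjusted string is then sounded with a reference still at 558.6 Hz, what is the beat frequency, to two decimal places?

33.09 Hz

For a string, f ∝ √T, so the new frequency is 558.6·√1.122 = 591.6943 Hz.
f_beat = |591.6943 − 558.6| = 33.09 Hz.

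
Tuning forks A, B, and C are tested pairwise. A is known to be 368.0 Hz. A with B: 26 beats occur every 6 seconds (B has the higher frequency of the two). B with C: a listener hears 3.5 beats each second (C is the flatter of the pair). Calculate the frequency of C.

368.8333 Hz

A–B: Beat frequency = 26/6 = 4.3333 Hz.
B is above A, so f_B = 368.0 + 4.3333 = 372.3333 Hz.
C is below B, so f_C = 372.3333 − 3.5 = 368.8333 Hz.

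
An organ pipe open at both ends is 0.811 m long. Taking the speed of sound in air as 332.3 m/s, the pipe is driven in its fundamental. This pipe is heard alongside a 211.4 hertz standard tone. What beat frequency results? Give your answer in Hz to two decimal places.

Open pipe: f_n = n·v/(2L) = 1·332.3/(2·0.811) = 204.8705 Hz.
f_beat = |204.8705 − 211.4| = 6.53 Hz.

6.53 Hz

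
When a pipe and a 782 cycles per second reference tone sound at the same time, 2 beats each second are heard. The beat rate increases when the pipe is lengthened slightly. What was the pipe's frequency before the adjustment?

780 Hz

|f − 782| = 2, so the pipe was at either 780 Hz or 784 Hz.
A longer pipe has a lower fundamental; the adjustment lowers the pipe's frequency.
The beat rate rose, so the adjustment moved the pipe further from 782 Hz — it was already below the reference.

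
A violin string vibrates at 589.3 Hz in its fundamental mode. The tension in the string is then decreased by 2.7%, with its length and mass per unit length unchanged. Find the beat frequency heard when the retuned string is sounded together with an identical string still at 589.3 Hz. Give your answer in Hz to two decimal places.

For a string, f ∝ √T, so the new frequency is 589.3·√0.973 = 581.2900 Hz.
f_beat = |581.2900 − 589.3| = 8.01 Hz.

8.01 Hz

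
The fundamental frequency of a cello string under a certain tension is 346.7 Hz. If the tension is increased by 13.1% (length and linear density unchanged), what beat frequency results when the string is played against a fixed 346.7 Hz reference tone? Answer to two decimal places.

For a string, f ∝ √T, so the new frequency is 346.7·√1.131 = 368.7102 Hz.
f_beat = |368.7102 − 346.7| = 22.01 Hz.

22.01 Hz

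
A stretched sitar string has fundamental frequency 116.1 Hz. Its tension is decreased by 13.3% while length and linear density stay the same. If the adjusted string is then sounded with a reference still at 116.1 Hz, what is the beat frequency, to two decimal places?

For a string, f ∝ √T, so the new frequency is 116.1·√0.867 = 108.1040 Hz.
f_beat = |108.1040 − 116.1| = 8.00 Hz.

8.00 Hz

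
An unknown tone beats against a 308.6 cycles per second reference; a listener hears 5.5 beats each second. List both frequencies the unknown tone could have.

|f − 308.6| = 5.5, so f = 308.6 ± 5.5.

303.1 Hz or 314.1 Hz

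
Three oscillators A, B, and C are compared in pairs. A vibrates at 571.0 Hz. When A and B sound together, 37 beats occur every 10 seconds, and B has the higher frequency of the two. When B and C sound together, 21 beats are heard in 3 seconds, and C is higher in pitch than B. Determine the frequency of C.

581.7 Hz

A–B: Beat frequency = 37/10 = 3.7 Hz.
B is above A, so f_B = 571.0 + 3.7 = 574.7 Hz.
B–C: Beat frequency = 21/3 = 7 Hz.
C is above B, so f_C = 574.7 + 7 = 581.7 Hz.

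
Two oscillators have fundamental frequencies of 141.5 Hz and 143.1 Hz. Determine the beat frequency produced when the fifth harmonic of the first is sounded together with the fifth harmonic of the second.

8.0 Hz

Fifth harmonic of the first: 5·141.5 = 707.5 Hz.
Fifth harmonic of the second: 5·143.1 = 715.5 Hz.
f_beat = |707.5 − 715.5| = 8.0 Hz.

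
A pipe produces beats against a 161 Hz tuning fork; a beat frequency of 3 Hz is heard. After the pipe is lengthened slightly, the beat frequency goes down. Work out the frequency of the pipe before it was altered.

164 Hz

|f − 161| = 3, so the pipe was at either 158 Hz or 164 Hz.
A longer pipe has a lower fundamental; the adjustment lowers the pipe's frequency.
The beat rate fell, so the adjustment moved the pipe toward 161 Hz — it must have started above the reference.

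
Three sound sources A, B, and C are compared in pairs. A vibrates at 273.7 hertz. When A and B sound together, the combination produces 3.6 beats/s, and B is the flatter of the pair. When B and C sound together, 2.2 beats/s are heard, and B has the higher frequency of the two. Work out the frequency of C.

B is below A, so f_B = 273.7 − 3.6 = 270.1 Hz.
C is below B, so f_C = 270.1 − 2.2 = 267.9 Hz.

267.9 Hz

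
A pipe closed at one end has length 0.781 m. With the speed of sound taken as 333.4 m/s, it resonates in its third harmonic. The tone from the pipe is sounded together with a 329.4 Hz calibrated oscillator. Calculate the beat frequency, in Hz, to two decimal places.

9.23 Hz

Closed pipe (odd harmonics): f_n = n·v/(4L) = 3·333.4/(4·0.781) = 320.1665 Hz.
f_beat = |320.1665 − 329.4| = 9.23 Hz.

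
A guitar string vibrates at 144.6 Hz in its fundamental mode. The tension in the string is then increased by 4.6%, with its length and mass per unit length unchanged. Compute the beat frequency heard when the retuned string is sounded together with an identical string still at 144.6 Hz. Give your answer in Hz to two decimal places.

3.29 Hz

For a string, f ∝ √T, so the new frequency is 144.6·√1.046 = 147.8884 Hz.
f_beat = |147.8884 − 144.6| = 3.29 Hz.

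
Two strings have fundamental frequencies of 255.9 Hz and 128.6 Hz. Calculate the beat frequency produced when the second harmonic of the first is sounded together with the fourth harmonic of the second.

2.6 Hz

Second harmonic of the first: 2·255.9 = 511.8 Hz.
Fourth harmonic of the second: 4·128.6 = 514.4 Hz.
f_beat = |511.8 − 514.4| = 2.6 Hz.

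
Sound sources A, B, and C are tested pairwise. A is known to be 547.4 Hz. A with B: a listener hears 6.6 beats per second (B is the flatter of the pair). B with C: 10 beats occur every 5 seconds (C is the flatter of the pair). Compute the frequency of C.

B is below A, so f_B = 547.4 − 6.6 = 540.8 Hz.
B–C: Beat frequency = 10/5 = 2 Hz.
C is below B, so f_C = 540.8 − 2 = 538.8 Hz.

538.8 Hz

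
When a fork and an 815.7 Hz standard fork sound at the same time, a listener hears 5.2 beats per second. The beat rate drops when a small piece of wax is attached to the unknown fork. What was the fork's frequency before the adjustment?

|f − 815.7| = 5.2, so the fork was at either 810.5 Hz or 820.9 Hz.
Loading a fork with wax lowers its frequency; the adjustment lowers the fork's frequency.
The beat rate fell, so the adjustment moved the fork toward 815.7 Hz — it must have started above the reference.

820.9 Hz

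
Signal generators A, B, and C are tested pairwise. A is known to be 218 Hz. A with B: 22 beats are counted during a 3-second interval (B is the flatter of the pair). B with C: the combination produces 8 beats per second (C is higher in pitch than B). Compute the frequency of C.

218.6667 Hz

A–B: Beat frequency = 22/3 = 7.3333 Hz.
B is below A, so f_B = 218 − 7.3333 = 210.6667 Hz.
C is above B, so f_C = 210.6667 + 8 = 218.6667 Hz.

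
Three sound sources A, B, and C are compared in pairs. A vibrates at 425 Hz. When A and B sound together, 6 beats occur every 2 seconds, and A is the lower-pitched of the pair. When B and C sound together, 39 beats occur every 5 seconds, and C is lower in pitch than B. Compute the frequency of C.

420.2 Hz

A–B: Beat frequency = 6/2 = 3 Hz.
B is above A, so f_B = 425 + 3 = 428 Hz.
B–C: Beat frequency = 39/5 = 7.8 Hz.
C is below B, so f_C = 428 − 7.8 = 420.2 Hz.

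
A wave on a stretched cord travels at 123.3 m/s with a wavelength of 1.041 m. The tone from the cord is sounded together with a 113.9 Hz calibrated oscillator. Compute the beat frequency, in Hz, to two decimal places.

Source frequency f = v/λ = 123.3/1.041 = 118.4438 Hz.
f_beat = |118.4438 − 113.9| = 4.54 Hz.

4.54 Hz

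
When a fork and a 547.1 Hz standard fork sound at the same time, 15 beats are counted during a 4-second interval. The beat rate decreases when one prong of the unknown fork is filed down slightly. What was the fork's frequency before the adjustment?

Beat frequency = 15/4 = 3.75 Hz.
|f − 547.1| = 3.75, so the fork was at either 543.35 Hz or 550.85 Hz.
Filing a prong removes mass and raises the fork's frequency; the adjustment raises the fork's frequency.
The beat rate fell, so the adjustment moved the fork toward 547.1 Hz — it must have started below the reference.

543.35 Hz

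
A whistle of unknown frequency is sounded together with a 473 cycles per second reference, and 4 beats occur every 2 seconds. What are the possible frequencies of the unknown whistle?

471 Hz or 475 Hz

Beat frequency = 4/2 = 2 Hz.
|f − 473| = 2, so f = 473 ± 2.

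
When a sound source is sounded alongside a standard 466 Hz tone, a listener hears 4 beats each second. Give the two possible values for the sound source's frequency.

|f − 466| = 4, so f = 466 ± 4.

462 Hz or 470 Hz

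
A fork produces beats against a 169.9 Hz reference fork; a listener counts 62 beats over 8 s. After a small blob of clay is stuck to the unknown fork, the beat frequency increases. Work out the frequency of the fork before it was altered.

Beat frequency = 62/8 = 7.75 Hz.
|f − 169.9| = 7.75, so the fork was at either 162.15 Hz or 177.65 Hz.
Adding mass to a fork lowers its frequency; the adjustment lowers the fork's frequency.
The beat rate rose, so the adjustment moved the fork further from 169.9 Hz — it was already below the reference.

162.15 Hz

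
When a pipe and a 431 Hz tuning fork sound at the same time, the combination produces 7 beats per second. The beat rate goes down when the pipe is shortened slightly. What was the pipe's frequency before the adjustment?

424 Hz

|f − 431| = 7, so the pipe was at either 424 Hz or 438 Hz.
A shorter pipe has a higher fundamental; the adjustment raises the pipe's frequency.
The beat rate fell, so the adjustment moved the pipe toward 431 Hz — it must have started below the reference.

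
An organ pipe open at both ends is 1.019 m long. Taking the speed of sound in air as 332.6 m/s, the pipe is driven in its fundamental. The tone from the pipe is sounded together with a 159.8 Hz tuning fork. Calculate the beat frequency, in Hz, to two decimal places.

3.40 Hz

Open pipe: f_n = n·v/(2L) = 1·332.6/(2·1.019) = 163.1992 Hz.
f_beat = |163.1992 − 159.8| = 3.40 Hz.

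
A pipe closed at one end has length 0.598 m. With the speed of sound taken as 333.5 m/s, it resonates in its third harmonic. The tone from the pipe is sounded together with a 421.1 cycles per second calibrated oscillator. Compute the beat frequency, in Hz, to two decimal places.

Closed pipe (odd harmonics): f_n = n·v/(4L) = 3·333.5/(4·0.598) = 418.2692 Hz.
f_beat = |418.2692 − 421.1| = 2.83 Hz.

2.83 Hz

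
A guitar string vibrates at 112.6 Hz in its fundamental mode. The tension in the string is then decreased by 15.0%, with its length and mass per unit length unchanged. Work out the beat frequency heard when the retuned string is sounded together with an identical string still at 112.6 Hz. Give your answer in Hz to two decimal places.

For a string, f ∝ √T, so the new frequency is 112.6·√0.850 = 103.8121 Hz.
f_beat = |103.8121 − 112.6| = 8.79 Hz.

8.79 Hz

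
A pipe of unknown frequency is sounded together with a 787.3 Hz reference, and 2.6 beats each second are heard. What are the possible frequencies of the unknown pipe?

|f − 787.3| = 2.6, so f = 787.3 ± 2.6.

784.7 Hz or 789.9 Hz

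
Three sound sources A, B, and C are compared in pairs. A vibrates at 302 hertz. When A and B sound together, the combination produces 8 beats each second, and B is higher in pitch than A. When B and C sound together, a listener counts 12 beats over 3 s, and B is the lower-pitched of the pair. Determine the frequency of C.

B is above A, so f_B = 302 + 8 = 310 Hz.
B–C: Beat frequency = 12/3 = 4 Hz.
C is above B, so f_C = 310 + 4 = 314 Hz.

314 Hz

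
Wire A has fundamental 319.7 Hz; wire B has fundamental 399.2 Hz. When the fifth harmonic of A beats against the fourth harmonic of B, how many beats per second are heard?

Fifth harmonic of the first: 5·319.7 = 1598.5 Hz.
Fourth harmonic of the second: 4·399.2 = 1596.8 Hz.
f_beat = |1598.5 − 1596.8| = 1.7 Hz.

1.7 Hz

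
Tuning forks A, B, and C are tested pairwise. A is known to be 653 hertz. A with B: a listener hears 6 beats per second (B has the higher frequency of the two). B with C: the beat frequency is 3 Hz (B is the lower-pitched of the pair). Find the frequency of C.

662 Hz

B is above A, so f_B = 653 + 6 = 659 Hz.
C is above B, so f_C = 659 + 3 = 662 Hz.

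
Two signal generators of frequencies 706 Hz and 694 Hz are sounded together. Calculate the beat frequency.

Beats arise from superposition of two nearby frequencies; the beat rate is |f₁ − f₂|.
|706 − 694| = 12 Hz.

12 Hz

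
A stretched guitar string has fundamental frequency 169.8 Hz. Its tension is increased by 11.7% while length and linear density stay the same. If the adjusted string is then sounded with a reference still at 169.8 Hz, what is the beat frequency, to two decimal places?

For a string, f ∝ √T, so the new frequency is 169.8·√1.117 = 179.4586 Hz.
f_beat = |179.4586 − 169.8| = 9.66 Hz.

9.66 Hz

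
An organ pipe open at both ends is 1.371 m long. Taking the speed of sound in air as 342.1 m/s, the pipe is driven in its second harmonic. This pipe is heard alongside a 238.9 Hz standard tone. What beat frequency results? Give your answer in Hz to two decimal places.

Open pipe: f_n = n·v/(2L) = 2·342.1/(2·1.371) = 249.5259 Hz.
f_beat = |249.5259 − 238.9| = 10.63 Hz.

10.63 Hz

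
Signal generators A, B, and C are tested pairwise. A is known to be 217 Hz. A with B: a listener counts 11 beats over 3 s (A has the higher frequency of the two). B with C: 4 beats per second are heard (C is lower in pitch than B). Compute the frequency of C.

A–B: Beat frequency = 11/3 = 3.6667 Hz.
B is below A, so f_B = 217 − 3.6667 = 213.3333 Hz.
C is below B, so f_C = 213.3333 − 4 = 209.3333 Hz.

209.3333 Hz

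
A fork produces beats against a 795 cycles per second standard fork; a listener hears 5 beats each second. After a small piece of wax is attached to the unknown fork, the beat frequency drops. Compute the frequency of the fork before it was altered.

800 Hz

|f − 795| = 5, so the fork was at either 790 Hz or 800 Hz.
Loading a fork with wax lowers its frequency; the adjustment lowers the fork's frequency.
The beat rate fell, so the adjustment moved the fork toward 795 Hz — it must have started above the reference.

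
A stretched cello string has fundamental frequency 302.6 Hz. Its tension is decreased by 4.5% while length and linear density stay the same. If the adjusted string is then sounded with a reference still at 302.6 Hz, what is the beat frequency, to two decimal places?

For a string, f ∝ √T, so the new frequency is 302.6·√0.955 = 295.7131 Hz.
f_beat = |295.7131 − 302.6| = 6.89 Hz.

6.89 Hz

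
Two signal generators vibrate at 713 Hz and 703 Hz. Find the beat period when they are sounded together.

f_beat = |713 − 703| = 10 Hz.
Beat period T = 1 / f_beat = 1 / 10 s.

0.100 s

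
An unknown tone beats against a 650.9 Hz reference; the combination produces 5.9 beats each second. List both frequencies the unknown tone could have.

645 Hz or 656.8 Hz

|f − 650.9| = 5.9, so f = 650.9 ± 5.9.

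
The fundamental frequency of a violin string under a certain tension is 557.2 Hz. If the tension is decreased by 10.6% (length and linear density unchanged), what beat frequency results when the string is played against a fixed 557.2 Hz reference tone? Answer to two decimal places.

30.36 Hz

For a string, f ∝ √T, so the new frequency is 557.2·√0.894 = 526.8414 Hz.
f_beat = |526.8414 − 557.2| = 30.36 Hz.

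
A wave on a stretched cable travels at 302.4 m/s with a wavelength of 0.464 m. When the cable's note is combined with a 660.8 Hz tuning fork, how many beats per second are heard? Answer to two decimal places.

Source frequency f = v/λ = 302.4/0.464 = 651.7241 Hz.
f_beat = |651.7241 − 660.8| = 9.08 Hz.

9.08 Hz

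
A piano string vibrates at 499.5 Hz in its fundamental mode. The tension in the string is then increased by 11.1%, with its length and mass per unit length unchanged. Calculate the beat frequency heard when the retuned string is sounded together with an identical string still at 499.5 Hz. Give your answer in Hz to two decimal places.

26.99 Hz

For a string, f ∝ √T, so the new frequency is 499.5·√1.111 = 526.4929 Hz.
f_beat = |526.4929 − 499.5| = 26.99 Hz.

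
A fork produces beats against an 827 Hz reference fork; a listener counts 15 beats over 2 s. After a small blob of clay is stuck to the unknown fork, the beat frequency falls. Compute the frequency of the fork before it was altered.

834.5 Hz

Beat frequency = 15/2 = 7.5 Hz.
|f − 827| = 7.5, so the fork was at either 819.5 Hz or 834.5 Hz.
Adding mass to a fork lowers its frequency; the adjustment lowers the fork's frequency.
The beat rate fell, so the adjustment moved the fork toward 827 Hz — it must have started above the reference.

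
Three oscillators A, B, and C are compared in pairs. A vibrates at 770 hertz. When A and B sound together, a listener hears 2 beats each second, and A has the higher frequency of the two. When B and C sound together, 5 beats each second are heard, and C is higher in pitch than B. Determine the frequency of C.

B is below A, so f_B = 770 − 2 = 768 Hz.
C is above B, so f_C = 768 + 5 = 773 Hz.

773 Hz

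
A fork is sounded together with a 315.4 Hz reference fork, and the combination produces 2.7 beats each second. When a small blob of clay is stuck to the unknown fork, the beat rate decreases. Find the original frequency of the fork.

|f − 315.4| = 2.7, so the fork was at either 312.7 Hz or 318.1 Hz.
Adding mass to a fork lowers its frequency; the adjustment lowers the fork's frequency.
The beat rate fell, so the adjustment moved the fork toward 315.4 Hz — it must have started above the reference.

318.1 Hz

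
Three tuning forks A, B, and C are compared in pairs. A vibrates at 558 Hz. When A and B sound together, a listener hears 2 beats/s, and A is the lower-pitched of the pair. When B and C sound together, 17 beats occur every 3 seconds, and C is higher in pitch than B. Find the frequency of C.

B is above A, so f_B = 558 + 2 = 560 Hz.
B–C: Beat frequency = 17/3 = 5.6667 Hz.
C is above B, so f_C = 560 + 5.6667 = 565.6667 Hz.

565.6667 Hz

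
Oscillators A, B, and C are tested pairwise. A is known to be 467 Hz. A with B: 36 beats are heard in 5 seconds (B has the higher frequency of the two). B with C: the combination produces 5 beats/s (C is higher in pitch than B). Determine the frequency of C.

A–B: Beat frequency = 36/5 = 7.2 Hz.
B is above A, so f_B = 467 + 7.2 = 474.2 Hz.
C is above B, so f_C = 474.2 + 5 = 479.2 Hz.

479.2 Hz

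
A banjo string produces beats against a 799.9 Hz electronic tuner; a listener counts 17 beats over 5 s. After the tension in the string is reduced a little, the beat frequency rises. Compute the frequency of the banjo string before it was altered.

Beat frequency = 17/5 = 3.4 Hz.
|f − 799.9| = 3.4, so the banjo string was at either 796.5 Hz or 803.3 Hz.
Lower tension means lower frequency; the adjustment lowers the banjo string's frequency.
The beat rate rose, so the adjustment moved the banjo string further from 799.9 Hz — it was already below the reference.

796.5 Hz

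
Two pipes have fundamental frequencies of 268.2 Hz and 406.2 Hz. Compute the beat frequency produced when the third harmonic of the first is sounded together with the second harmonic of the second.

Third harmonic of the first: 3·268.2 = 804.6 Hz.
Second harmonic of the second: 2·406.2 = 812.4 Hz.
f_beat = |804.6 − 812.4| = 7.8 Hz.

7.8 Hz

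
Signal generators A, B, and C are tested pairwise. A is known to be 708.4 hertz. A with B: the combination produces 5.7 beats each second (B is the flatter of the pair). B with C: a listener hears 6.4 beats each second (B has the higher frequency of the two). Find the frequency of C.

696.3 Hz

B is below A, so f_B = 708.4 − 5.7 = 702.7 Hz.
C is below B, so f_C = 702.7 − 6.4 = 696.3 Hz.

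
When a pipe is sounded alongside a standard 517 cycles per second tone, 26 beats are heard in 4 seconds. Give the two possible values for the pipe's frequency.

Beat frequency = 26/4 = 6.5 Hz.
|f − 517| = 6.5, so f = 517 ± 6.5.

510.5 Hz or 523.5 Hz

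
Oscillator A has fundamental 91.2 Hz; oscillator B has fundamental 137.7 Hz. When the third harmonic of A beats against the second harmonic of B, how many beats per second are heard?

Third harmonic of the first: 3·91.2 = 273.6 Hz.
Second harmonic of the second: 2·137.7 = 275.4 Hz.
f_beat = |273.6 − 275.4| = 1.8 Hz.

1.8 Hz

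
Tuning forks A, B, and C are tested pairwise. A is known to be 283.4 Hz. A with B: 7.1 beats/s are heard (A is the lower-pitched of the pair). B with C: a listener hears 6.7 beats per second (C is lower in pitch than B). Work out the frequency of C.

283.8 Hz

B is above A, so f_B = 283.4 + 7.1 = 290.5 Hz.
C is below B, so f_C = 290.5 − 6.7 = 283.8 Hz.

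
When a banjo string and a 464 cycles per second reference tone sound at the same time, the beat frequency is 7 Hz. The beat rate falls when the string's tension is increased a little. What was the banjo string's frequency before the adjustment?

457 Hz

|f − 464| = 7, so the banjo string was at either 457 Hz or 471 Hz.
Higher tension means higher frequency; the adjustment raises the banjo string's frequency.
The beat rate fell, so the adjustment moved the banjo string toward 464 Hz — it must have started below the reference.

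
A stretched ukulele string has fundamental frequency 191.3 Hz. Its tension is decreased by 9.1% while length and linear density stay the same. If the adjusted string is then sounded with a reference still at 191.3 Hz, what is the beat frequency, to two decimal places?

8.91 Hz

For a string, f ∝ √T, so the new frequency is 191.3·√0.909 = 182.3883 Hz.
f_beat = |182.3883 − 191.3| = 8.91 Hz.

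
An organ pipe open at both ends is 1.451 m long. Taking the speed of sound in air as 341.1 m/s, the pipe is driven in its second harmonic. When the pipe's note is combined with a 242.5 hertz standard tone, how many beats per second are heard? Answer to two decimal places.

Open pipe: f_n = n·v/(2L) = 2·341.1/(2·1.451) = 235.0793 Hz.
f_beat = |235.0793 − 242.5| = 7.42 Hz.

7.42 Hz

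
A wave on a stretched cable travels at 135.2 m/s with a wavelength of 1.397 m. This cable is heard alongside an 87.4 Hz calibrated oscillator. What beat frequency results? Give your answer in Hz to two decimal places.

9.38 Hz

Source frequency f = v/λ = 135.2/1.397 = 96.7788 Hz.
f_beat = |96.7788 − 87.4| = 9.38 Hz.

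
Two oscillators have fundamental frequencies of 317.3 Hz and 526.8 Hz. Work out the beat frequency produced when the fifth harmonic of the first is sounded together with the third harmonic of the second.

Fifth harmonic of the first: 5·317.3 = 1586.5 Hz.
Third harmonic of the second: 3·526.8 = 1580.4 Hz.
f_beat = |1586.5 − 1580.4| = 6.1 Hz.

6.1 Hz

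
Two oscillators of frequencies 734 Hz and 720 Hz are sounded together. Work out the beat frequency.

The beat frequency equals the magnitude of the frequency difference.
|734 − 720| = 14 Hz.

14 Hz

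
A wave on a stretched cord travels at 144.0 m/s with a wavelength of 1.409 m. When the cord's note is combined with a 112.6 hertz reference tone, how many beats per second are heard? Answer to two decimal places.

Source frequency f = v/λ = 144.0/1.409 = 102.2001 Hz.
f_beat = |102.2001 − 112.6| = 10.40 Hz.

10.40 Hz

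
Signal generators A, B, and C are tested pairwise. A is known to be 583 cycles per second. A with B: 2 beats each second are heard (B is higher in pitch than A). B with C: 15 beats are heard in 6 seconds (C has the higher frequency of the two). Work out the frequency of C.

587.5 Hz

B is above A, so f_B = 583 + 2 = 585 Hz.
B–C: Beat frequency = 15/6 = 2.5 Hz.
C is above B, so f_C = 585 + 2.5 = 587.5 Hz.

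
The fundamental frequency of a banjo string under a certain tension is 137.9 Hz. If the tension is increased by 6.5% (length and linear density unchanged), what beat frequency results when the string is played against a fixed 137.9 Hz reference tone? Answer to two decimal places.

For a string, f ∝ √T, so the new frequency is 137.9·√1.065 = 142.3112 Hz.
f_beat = |142.3112 − 137.9| = 4.41 Hz.

4.41 Hz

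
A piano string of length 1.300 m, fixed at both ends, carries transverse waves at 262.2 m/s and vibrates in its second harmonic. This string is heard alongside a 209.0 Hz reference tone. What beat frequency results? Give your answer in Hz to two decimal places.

7.31 Hz

For a string fixed at both ends, f_n = n·v/(2L) = 2·262.2/(2·1.300) = 201.6923 Hz.
f_beat = |201.6923 − 209.0| = 7.31 Hz.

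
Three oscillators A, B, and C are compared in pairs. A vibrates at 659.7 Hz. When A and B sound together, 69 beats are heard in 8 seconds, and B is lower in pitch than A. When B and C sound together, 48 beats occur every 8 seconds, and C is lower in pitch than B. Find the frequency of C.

A–B: Beat frequency = 69/8 = 8.625 Hz.
B is below A, so f_B = 659.7 − 8.625 = 651.075 Hz.
B–C: Beat frequency = 48/8 = 6 Hz.
C is below B, so f_C = 651.075 − 6 = 645.075 Hz.

645.075 Hz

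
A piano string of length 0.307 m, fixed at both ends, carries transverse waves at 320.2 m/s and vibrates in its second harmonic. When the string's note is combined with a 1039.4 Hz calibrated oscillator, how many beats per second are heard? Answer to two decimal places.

For a string fixed at both ends, f_n = n·v/(2L) = 2·320.2/(2·0.307) = 1042.9967 Hz.
f_beat = |1042.9967 − 1039.4| = 3.60 Hz.

3.60 Hz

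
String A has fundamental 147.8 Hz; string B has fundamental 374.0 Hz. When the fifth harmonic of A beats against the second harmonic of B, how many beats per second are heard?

9.0 Hz

Fifth harmonic of the first: 5·147.8 = 739.0 Hz.
Second harmonic of the second: 2·374.0 = 748.0 Hz.
f_beat = |739.0 − 748.0| = 9.0 Hz.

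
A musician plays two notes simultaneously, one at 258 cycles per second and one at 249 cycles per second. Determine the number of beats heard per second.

9 Hz

The beat frequency equals the magnitude of the frequency difference.
|258 − 249| = 9 Hz.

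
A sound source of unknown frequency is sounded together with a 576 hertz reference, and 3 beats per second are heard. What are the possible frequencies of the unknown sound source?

573 Hz or 579 Hz

|f − 576| = 3, so f = 576 ± 3.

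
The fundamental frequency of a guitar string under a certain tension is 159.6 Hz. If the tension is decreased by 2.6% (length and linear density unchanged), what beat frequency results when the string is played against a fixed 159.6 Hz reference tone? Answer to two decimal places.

2.09 Hz

For a string, f ∝ √T, so the new frequency is 159.6·√0.974 = 157.5115 Hz.
f_beat = |157.5115 − 159.6| = 2.09 Hz.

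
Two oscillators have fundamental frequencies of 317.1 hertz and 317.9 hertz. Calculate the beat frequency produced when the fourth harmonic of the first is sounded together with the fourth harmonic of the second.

3.2 Hz

Fourth harmonic of the first: 4·317.1 = 1268.4 Hz.
Fourth harmonic of the second: 4·317.9 = 1271.6 Hz.
f_beat = |1268.4 − 1271.6| = 3.2 Hz.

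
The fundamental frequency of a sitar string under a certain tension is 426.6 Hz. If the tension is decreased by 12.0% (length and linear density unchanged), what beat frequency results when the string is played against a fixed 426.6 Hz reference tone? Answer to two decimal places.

26.41 Hz

For a string, f ∝ √T, so the new frequency is 426.6·√0.880 = 400.1863 Hz.
f_beat = |400.1863 − 426.6| = 26.41 Hz.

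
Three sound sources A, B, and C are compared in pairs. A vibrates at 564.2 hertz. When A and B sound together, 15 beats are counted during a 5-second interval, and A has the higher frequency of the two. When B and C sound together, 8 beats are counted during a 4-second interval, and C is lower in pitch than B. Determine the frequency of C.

A–B: Beat frequency = 15/5 = 3 Hz.
B is below A, so f_B = 564.2 − 3 = 561.2 Hz.
B–C: Beat frequency = 8/4 = 2 Hz.
C is below B, so f_C = 561.2 − 2 = 559.2 Hz.

559.2 Hz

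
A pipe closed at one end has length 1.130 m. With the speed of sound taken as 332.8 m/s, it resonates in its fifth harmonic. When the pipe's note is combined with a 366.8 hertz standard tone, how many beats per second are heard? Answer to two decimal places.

Closed pipe (odd harmonics): f_n = n·v/(4L) = 5·332.8/(4·1.130) = 368.1416 Hz.
f_beat = |368.1416 − 366.8| = 1.34 Hz.

1.34 Hz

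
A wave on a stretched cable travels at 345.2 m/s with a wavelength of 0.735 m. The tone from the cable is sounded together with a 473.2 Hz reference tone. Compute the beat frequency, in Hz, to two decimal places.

Source frequency f = v/λ = 345.2/0.735 = 469.6599 Hz.
f_beat = |469.6599 − 473.2| = 3.54 Hz.

3.54 Hz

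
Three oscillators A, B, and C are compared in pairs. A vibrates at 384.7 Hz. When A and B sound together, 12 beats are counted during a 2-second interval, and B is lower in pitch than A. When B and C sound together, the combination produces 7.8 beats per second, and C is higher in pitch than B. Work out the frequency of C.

386.5 Hz

A–B: Beat frequency = 12/2 = 6 Hz.
B is below A, so f_B = 384.7 − 6 = 378.7 Hz.
C is above B, so f_C = 378.7 + 7.8 = 386.5 Hz.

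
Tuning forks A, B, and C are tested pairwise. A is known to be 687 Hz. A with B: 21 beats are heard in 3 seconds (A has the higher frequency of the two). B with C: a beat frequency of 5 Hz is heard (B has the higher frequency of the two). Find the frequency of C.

675 Hz

A–B: Beat frequency = 21/3 = 7 Hz.
B is below A, so f_B = 687 − 7 = 680 Hz.
C is below B, so f_C = 680 − 5 = 675 Hz.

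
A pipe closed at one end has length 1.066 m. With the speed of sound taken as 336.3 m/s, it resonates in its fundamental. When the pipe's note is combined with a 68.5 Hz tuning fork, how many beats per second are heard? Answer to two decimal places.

10.37 Hz

Closed pipe (odd harmonics): f_n = n·v/(4L) = 1·336.3/(4·1.066) = 78.8696 Hz.
f_beat = |78.8696 − 68.5| = 10.37 Hz.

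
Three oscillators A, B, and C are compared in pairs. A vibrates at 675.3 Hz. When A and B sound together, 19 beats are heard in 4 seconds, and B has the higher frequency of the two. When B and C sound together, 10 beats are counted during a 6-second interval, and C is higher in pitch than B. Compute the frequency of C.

681.7167 Hz

A–B: Beat frequency = 19/4 = 4.75 Hz.
B is above A, so f_B = 675.3 + 4.75 = 680.05 Hz.
B–C: Beat frequency = 10/6 = 1.6667 Hz.
C is above B, so f_C = 680.05 + 1.6667 = 681.7167 Hz.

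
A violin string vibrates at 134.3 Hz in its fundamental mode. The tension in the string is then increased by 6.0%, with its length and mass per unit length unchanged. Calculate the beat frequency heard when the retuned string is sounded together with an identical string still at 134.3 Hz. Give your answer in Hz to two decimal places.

For a string, f ∝ √T, so the new frequency is 134.3·√1.060 = 138.2703 Hz.
f_beat = |138.2703 − 134.3| = 3.97 Hz.

3.97 Hz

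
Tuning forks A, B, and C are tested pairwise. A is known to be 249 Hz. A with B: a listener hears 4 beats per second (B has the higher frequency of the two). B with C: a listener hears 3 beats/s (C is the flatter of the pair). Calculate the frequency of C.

B is above A, so f_B = 249 + 4 = 253 Hz.
C is below B, so f_C = 253 − 3 = 250 Hz.

250 Hz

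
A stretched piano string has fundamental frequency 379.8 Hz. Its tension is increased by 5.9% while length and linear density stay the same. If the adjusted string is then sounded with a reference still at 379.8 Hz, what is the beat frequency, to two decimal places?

For a string, f ∝ √T, so the new frequency is 379.8·√1.059 = 390.8435 Hz.
f_beat = |390.8435 − 379.8| = 11.04 Hz.

11.04 Hz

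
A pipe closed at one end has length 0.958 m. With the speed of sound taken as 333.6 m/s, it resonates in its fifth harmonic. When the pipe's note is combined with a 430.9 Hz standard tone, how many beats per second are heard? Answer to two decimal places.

Closed pipe (odd harmonics): f_n = n·v/(4L) = 5·333.6/(4·0.958) = 435.2818 Hz.
f_beat = |435.2818 − 430.9| = 4.38 Hz.

4.38 Hz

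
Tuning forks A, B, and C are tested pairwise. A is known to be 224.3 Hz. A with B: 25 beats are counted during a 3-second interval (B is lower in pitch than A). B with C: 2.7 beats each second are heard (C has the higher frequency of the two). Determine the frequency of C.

A–B: Beat frequency = 25/3 = 8.3333 Hz.
B is below A, so f_B = 224.3 − 8.3333 = 215.9667 Hz.
C is above B, so f_C = 215.9667 + 2.7 = 218.6667 Hz.

218.6667 Hz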